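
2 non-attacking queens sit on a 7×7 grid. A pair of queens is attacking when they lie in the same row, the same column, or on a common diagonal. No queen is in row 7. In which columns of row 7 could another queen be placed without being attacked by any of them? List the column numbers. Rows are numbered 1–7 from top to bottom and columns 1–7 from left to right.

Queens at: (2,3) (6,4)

(2,3) attacks row 7 at column 3.
(6,4) attacks row 7 at column 4 and diagonals 3, 5.
Attacked columns: {3, 4, 5}. Safe: {1, 2, 6, 7}.

columns 1, 2, 6, 7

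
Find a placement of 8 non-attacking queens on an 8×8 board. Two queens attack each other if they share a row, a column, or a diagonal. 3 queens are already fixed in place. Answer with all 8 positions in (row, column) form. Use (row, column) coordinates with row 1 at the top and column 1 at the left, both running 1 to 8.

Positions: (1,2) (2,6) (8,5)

(1,2) (2,6) (3,8) (4,3) (5,1) (6,4) (7,7) (8,5)

Row 3: attacked by (1,2)→{2,4}; (2,6)→{5,6,7}; (8,5)→{5}. Safe: 1, 3, 8. Place at column 8.
Row 4: attacked by (1,2)→{2,5}; (2,6)→{4,6,8}; (3,8)→{7,8}; (8,5)→{1,5}. Safe: 3. Place at column 3.
Row 5: attacked by (1,2)→{2,6}; (2,6)→{3,6}; (3,8)→{6,8}; (4,3)→{2,3,4}; (8,5)→{2,5,8}. Safe: 1, 7. Place at column 1.
Row 6: attacked by (1,2)→{2,7}; (2,6)→{2,6}; (3,8)→{5,8}; (4,3)→{1,3,5}; (5,1)→{1,2}; (8,5)→{3,5,7}. Safe: 4. Place at column 4.
Row 7: attacked by (1,2)→{2,8}; (2,6)→{1,6}; (3,8)→{4,8}; (4,3)→{3,6}; (5,1)→{1,3}; (6,4)→{3,4,5}; (8,5)→{4,5,6}. Safe: 7. Place at column 7.
Columns [2, 6, 8, 3, 1, 4, 7, 5], r−c [-1, -4, -5, 1, 4, 2, 0, 3], r+c [3, 8, 11, 7, 6, 10, 14, 13] are all distinct, so no two queens attack.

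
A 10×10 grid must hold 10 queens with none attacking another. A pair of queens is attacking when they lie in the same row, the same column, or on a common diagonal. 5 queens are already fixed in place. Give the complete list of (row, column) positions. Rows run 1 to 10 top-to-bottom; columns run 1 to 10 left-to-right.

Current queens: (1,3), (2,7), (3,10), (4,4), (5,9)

(1,3) (2,7) (3,10) (4,4) (5,9) (6,1) (7,5) (8,2) (9,8) (10,6)

Row 6: attacked by (1,3)→{3,8}; (2,7)→{3,7}; (3,10)→{7,10}; (4,4)→{2,4,6}; (5,9)→{8,9,10}. Safe: 1, 5. Place at column 1.
Row 7: attacked by (1,3)→{3,9}; (2,7)→{2,7}; (3,10)→{6,10}; (4,4)→{1,4,7}; (5,9)→{7,9}; (6,1)→{1,2}. Safe: 5, 8. Place at column 5.
Row 8: attacked by (1,3)→{3,10}; (2,7)→{1,7}; (3,10)→{5,10}; (4,4)→{4,8}; (5,9)→{6,9}; (6,1)→{1,3}; (7,5)→{4,5,6}. Safe: 2. Place at column 2.
Row 9: attacked by (1,3)→{3}; (2,7)→{7}; (3,10)→{4,10}; (4,4)→{4,9}; (5,9)→{5,9}; (6,1)→{1,4}; (7,5)→{3,5,7}; (8,2)→{1,2,3}. Safe: 6, 8. Place at column 8.
Row 10: attacked by (1,3)→{3}; (2,7)→{7}; (3,10)→{3,10}; (4,4)→{4,10}; (5,9)→{4,9}; (6,1)→{1,5}; (7,5)→{2,5,8}; (8,2)→{2,4}; (9,8)→{7,8,9}. Safe: 6. Place at column 6.
Columns [3, 7, 10, 4, 9, 1, 5, 2, 8, 6], r−c [-2, -5, -7, 0, -4, 5, 2, 6, 1, 4], r+c [4, 9, 13, 8, 14, 7, 12, 10, 17, 16] are all distinct, so no two queens attack.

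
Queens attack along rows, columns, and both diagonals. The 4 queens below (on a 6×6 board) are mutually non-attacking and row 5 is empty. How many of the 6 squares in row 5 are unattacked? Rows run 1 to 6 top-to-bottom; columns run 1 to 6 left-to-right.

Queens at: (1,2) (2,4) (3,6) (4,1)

2

(1,2) attacks row 5 at column 2 and diagonals 6.
(2,4) attacks row 5 at column 4 and diagonals 1.
(3,6) attacks row 5 at column 6 and diagonals 4.
(4,1) attacks row 5 at column 1 and diagonals 2.
Attacked columns: {1, 2, 4, 6}. Safe: {3, 5}.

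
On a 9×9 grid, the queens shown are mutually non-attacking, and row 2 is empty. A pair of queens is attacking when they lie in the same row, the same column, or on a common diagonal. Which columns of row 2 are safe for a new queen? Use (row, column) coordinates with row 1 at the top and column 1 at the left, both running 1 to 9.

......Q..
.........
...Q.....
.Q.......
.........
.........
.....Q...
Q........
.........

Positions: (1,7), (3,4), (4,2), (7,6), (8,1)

(1,7) attacks row 2 at column 7 and diagonals 6, 8.
(3,4) attacks row 2 at column 4 and diagonals 3, 5.
(4,2) attacks row 2 at column 2 and diagonals 4.
(7,6) attacks row 2 at column 6 and diagonals 1.
(8,1) attacks row 2 at column 1 and diagonals 7.
Attacked columns: {1, 2, 3, 4, 5, 6, 7, 8}. Safe: {9}.

columns 9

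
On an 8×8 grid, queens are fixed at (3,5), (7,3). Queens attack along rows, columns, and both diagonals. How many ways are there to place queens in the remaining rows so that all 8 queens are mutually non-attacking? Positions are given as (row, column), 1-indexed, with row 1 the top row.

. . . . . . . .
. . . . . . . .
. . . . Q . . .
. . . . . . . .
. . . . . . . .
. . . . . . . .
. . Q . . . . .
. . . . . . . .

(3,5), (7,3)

3

Branch on row 1: col 1 → 0; col 2 → 0; col 4 → 3; col 6 → 0; col 8 → 0.
Sum: 0 + 0 + 3 + 0 + 0 = 3.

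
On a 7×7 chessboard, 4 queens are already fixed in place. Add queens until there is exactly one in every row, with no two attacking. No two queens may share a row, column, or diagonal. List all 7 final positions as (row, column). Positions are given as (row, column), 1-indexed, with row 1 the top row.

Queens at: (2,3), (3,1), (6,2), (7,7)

Row 1: attacked by (2,3)→{2,3,4}; (3,1)→{1,3}; (6,2)→{2,7}; (7,7)→{1,7}. Safe: 5, 6. Place at column 5.
Row 4: attacked by (1,5)→{2,5}; (2,3)→{1,3,5}; (3,1)→{1,2}; (6,2)→{2,4}; (7,7)→{4,7}. Safe: 6. Place at column 6.
Row 5: attacked by (1,5)→{1,5}; (2,3)→{3,6}; (3,1)→{1,3}; (4,6)→{5,6,7}; (6,2)→{1,2,3}; (7,7)→{5,7}. Safe: 4. Place at column 4.
Columns [5, 3, 1, 6, 4, 2, 7], r−c [-4, -1, 2, -2, 1, 4, 0], r+c [6, 5, 4, 10, 9, 8, 14] are all distinct, so no two queens attack.

(1,5) (2,3) (3,1) (4,6) (5,4) (6,2) (7,7)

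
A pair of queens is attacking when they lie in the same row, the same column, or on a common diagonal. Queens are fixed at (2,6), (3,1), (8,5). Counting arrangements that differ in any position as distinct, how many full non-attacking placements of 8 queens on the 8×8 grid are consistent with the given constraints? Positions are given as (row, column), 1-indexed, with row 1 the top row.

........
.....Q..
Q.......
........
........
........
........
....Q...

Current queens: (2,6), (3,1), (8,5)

1

Branch on row 1: col 2 → 1; col 4 → 0; col 8 → 0.
Sum: 1 + 0 + 0 = 1.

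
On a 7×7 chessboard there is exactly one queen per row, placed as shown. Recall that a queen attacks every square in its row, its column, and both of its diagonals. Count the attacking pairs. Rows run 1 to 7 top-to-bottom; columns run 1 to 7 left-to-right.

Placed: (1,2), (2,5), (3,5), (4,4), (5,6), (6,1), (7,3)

4

Same column: (2,5)–(3,5) (column 5).
Same diagonal: (1,2)–(5,6) (|1−5| = |2−6| = 4); (2,5)–(6,1) (|2−6| = |5−1| = 4); (3,5)–(4,4) (|3−4| = |5−4| = 1).
Total attacking pairs: 4.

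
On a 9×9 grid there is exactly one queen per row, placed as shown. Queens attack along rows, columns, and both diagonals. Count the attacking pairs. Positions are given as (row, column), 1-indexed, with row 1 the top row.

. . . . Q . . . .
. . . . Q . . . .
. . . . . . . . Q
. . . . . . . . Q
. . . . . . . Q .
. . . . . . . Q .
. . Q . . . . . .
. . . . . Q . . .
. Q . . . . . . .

Same column: (1,5)–(2,5) (column 5); (3,9)–(4,9) (column 9); (5,8)–(6,8) (column 8).
Same diagonal: (2,5)–(5,8) (|2−5| = |5−8| = 3); (4,9)–(5,8) (|4−5| = |9−8| = 1); (6,8)–(8,6) (|6−8| = |8−6| = 2).
Total attacking pairs: 6.

6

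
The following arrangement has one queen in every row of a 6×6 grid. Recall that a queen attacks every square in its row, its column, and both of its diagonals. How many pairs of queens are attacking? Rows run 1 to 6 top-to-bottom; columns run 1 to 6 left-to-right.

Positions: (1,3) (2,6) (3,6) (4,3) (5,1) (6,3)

Same column: (1,3)–(4,3) (column 3); (1,3)–(6,3) (column 3); (2,6)–(3,6) (column 6); (4,3)–(6,3) (column 3).
Same diagonal: (3,6)–(6,3) (|3−6| = |6−3| = 3).
Total attacking pairs: 5.

5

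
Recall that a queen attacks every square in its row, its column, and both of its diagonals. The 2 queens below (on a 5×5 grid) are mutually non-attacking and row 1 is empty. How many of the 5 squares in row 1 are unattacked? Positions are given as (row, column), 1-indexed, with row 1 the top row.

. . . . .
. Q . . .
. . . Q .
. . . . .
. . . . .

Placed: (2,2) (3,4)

(2,2) attacks row 1 at column 2 and diagonals 1, 3.
(3,4) attacks row 1 at column 4 and diagonals 2.
Attacked columns: {1, 2, 3, 4}. Safe: {5}.

1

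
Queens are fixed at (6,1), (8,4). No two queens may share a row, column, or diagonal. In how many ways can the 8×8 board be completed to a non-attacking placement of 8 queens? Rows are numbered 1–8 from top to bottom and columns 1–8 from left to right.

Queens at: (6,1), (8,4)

Branch on row 1: col 2 → 0; col 3 → 2; col 5 → 1; col 7 → 1; col 8 → 0.
Sum: 0 + 2 + 1 + 1 + 0 = 4.

4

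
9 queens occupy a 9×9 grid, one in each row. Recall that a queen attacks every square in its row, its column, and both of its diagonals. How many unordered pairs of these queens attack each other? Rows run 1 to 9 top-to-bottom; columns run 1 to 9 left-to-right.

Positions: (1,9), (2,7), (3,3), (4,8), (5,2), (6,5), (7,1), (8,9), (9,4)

1

Same column: (1,9)–(8,9) (column 9).
Total attacking pairs: 1.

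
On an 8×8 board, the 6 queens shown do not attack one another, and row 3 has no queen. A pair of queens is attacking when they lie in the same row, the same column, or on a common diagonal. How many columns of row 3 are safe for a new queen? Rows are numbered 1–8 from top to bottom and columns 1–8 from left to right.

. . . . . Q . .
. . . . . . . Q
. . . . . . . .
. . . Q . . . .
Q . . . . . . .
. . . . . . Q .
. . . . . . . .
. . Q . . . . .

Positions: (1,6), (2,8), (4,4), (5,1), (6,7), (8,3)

(1,6) attacks row 3 at column 6 and diagonals 4, 8.
(2,8) attacks row 3 at column 8 and diagonals 7.
(4,4) attacks row 3 at column 4 and diagonals 3, 5.
(5,1) attacks row 3 at column 1 and diagonals 3.
(6,7) attacks row 3 at column 7 and diagonals 4.
(8,3) attacks row 3 at column 3 and diagonals 8.
Attacked columns: {1, 3, 4, 5, 6, 7, 8}. Safe: {2}.

1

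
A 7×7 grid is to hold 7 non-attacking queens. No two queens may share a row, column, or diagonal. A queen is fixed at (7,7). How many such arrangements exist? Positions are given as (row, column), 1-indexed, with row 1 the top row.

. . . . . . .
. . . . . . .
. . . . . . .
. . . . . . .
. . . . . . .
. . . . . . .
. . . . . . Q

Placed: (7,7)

4

Branch on row 1: col 2 → 1; col 3 → 1; col 4 → 1; col 5 → 1; col 6 → 0.
Sum: 1 + 1 + 1 + 1 + 0 = 4.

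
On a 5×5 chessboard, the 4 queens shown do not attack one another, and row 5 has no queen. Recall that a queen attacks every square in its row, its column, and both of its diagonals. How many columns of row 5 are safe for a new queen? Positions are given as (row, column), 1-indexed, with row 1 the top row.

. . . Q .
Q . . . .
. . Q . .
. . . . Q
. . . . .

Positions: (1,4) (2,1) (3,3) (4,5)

(1,4) attacks row 5 at column 4.
(2,1) attacks row 5 at column 1 and diagonals 4.
(3,3) attacks row 5 at column 3 and diagonals 1, 5.
(4,5) attacks row 5 at column 5 and diagonals 4.
Attacked columns: {1, 3, 4, 5}. Safe: {2}.

1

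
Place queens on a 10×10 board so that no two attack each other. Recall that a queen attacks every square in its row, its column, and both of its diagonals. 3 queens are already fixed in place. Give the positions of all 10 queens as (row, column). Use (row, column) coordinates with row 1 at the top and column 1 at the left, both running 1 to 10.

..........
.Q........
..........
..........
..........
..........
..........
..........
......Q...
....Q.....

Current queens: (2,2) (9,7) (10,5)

Row 1: attacked by (2,2)→{1,2,3}; (9,7)→{7}; (10,5)→{5}. Safe: 4, 6, 8, 9, 10. Place at column 9.
Row 3: attacked by (1,9)→{7,9}; (2,2)→{1,2,3}; (9,7)→{1,7}; (10,5)→{5}. Safe: 4, 6, 8, 10. Place at column 10.
Row 4: attacked by (1,9)→{6,9}; (2,2)→{2,4}; (3,10)→{9,10}; (9,7)→{2,7}; (10,5)→{5}. Safe: 1, 3, 8. Place at column 3.
Row 5: attacked by (1,9)→{5,9}; (2,2)→{2,5}; (3,10)→{8,10}; (4,3)→{2,3,4}; (9,7)→{3,7}; (10,5)→{5,10}. Safe: 1, 6. Place at column 6.
Row 6: attacked by (1,9)→{4,9}; (2,2)→{2,6}; (3,10)→{7,10}; (4,3)→{1,3,5}; (5,6)→{5,6,7}; (9,7)→{4,7,10}; (10,5)→{1,5,9}. Safe: 8. Place at column 8.
Row 7: attacked by (1,9)→{3,9}; (2,2)→{2,7}; (3,10)→{6,10}; (4,3)→{3,6}; (5,6)→{4,6,8}; (6,8)→{7,8,9}; (9,7)→{5,7,9}; (10,5)→{2,5,8}. Safe: 1. Place at column 1.
Row 8: attacked by (1,9)→{2,9}; (2,2)→{2,8}; (3,10)→{5,10}; (4,3)→{3,7}; (5,6)→{3,6,9}; (6,8)→{6,8,10}; (7,1)→{1,2}; (9,7)→{6,7,8}; (10,5)→{3,5,7}. Safe: 4. Place at column 4.
Columns [9, 2, 10, 3, 6, 8, 1, 4, 7, 5], r−c [-8, 0, -7, 1, -1, -2, 6, 4, 2, 5], r+c [10, 4, 13, 7, 11, 14, 8, 12, 16, 15] are all distinct, so no two queens attack.

(1,9) (2,2) (3,10) (4,3) (5,6) (6,8) (7,1) (8,4) (9,7) (10,5)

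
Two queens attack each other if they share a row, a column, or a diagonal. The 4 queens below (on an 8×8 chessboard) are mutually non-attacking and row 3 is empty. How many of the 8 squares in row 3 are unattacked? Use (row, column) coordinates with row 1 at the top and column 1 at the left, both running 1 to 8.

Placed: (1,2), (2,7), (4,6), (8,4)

2

(1,2) attacks row 3 at column 2 and diagonals 4.
(2,7) attacks row 3 at column 7 and diagonals 6, 8.
(4,6) attacks row 3 at column 6 and diagonals 5, 7.
(8,4) attacks row 3 at column 4.
Attacked columns: {2, 4, 5, 6, 7, 8}. Safe: {1, 3}.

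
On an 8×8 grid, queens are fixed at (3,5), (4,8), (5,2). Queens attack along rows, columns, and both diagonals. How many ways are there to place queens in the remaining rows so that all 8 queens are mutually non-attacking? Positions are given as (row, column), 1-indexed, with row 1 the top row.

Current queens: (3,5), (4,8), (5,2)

Branch on row 1: col 1 → 1; col 4 → 1.
Sum: 1 + 1 = 2.

2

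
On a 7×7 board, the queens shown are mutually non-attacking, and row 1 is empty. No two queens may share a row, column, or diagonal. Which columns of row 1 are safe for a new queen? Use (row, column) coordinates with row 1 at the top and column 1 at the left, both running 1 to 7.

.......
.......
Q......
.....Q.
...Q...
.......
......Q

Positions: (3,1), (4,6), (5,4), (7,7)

columns 2, 5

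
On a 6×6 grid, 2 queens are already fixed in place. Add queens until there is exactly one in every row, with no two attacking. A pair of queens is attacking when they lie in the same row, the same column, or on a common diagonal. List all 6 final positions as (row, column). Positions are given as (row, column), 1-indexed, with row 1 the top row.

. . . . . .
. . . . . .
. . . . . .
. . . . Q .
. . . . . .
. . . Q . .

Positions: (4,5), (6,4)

(1,3) (2,6) (3,2) (4,5) (5,1) (6,4)

Row 1: attacked by (4,5)→{2,5}; (6,4)→{4}. Safe: 1, 3, 6. Place at column 3.
Row 2: attacked by (1,3)→{2,3,4}; (4,5)→{3,5}; (6,4)→{4}. Safe: 1, 6. Place at column 6.
Row 3: attacked by (1,3)→{1,3,5}; (2,6)→{5,6}; (4,5)→{4,5,6}; (6,4)→{1,4}. Safe: 2. Place at column 2.
Row 5: attacked by (1,3)→{3}; (2,6)→{3,6}; (3,2)→{2,4}; (4,5)→{4,5,6}; (6,4)→{3,4,5}. Safe: 1. Place at column 1.
Columns [3, 6, 2, 5, 1, 4], r−c [-2, -4, 1, -1, 4, 2], r+c [4, 8, 5, 9, 6, 10] are all distinct, so no two queens attack.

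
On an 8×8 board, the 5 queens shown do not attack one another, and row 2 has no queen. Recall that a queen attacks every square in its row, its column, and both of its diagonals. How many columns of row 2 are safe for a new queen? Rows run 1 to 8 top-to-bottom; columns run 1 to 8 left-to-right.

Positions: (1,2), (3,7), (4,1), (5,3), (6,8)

(1,2) attacks row 2 at column 2 and diagonals 1, 3.
(3,7) attacks row 2 at column 7 and diagonals 6, 8.
(4,1) attacks row 2 at column 1 and diagonals 3.
(5,3) attacks row 2 at column 3 and diagonals 6.
(6,8) attacks row 2 at column 8 and diagonals 4.
Attacked columns: {1, 2, 3, 4, 6, 7, 8}. Safe: {5}.

1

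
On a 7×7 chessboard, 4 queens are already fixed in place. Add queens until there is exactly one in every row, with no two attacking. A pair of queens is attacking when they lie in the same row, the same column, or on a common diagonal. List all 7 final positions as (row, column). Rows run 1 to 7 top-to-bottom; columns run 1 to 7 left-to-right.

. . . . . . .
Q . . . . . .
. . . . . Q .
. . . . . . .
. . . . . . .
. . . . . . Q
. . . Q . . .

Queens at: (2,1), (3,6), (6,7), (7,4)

(1,3) (2,1) (3,6) (4,2) (5,5) (6,7) (7,4)

Row 1: attacked by (2,1)→{1,2}; (3,6)→{4,6}; (6,7)→{2,7}; (7,4)→{4}. Safe: 3, 5. Place at column 3.
Row 4: attacked by (1,3)→{3,6}; (2,1)→{1,3}; (3,6)→{5,6,7}; (6,7)→{5,7}; (7,4)→{1,4,7}. Safe: 2. Place at column 2.
Row 5: attacked by (1,3)→{3,7}; (2,1)→{1,4}; (3,6)→{4,6}; (4,2)→{1,2,3}; (6,7)→{6,7}; (7,4)→{2,4,6}. Safe: 5. Place at column 5.
Columns [3, 1, 6, 2, 5, 7, 4], r−c [-2, 1, -3, 2, 0, -1, 3], r+c [4, 3, 9, 6, 10, 13, 11] are all distinct, so no two queens attack.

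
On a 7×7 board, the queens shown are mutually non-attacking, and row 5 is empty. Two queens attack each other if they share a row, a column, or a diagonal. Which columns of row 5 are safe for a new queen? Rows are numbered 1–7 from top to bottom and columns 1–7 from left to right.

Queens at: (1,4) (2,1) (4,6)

(1,4) attacks row 5 at column 4.
(2,1) attacks row 5 at column 1 and diagonals 4.
(4,6) attacks row 5 at column 6 and diagonals 5, 7.
Attacked columns: {1, 4, 5, 6, 7}. Safe: {2, 3}.

columns 2, 3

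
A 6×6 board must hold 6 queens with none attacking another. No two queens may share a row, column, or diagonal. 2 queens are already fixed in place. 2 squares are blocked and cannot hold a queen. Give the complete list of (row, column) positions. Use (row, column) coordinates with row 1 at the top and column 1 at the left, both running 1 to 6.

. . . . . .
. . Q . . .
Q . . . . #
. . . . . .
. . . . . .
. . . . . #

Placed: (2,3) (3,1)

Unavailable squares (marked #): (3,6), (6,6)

Row 1: attacked by (2,3)→{2,3,4}; (3,1)→{1,3}. Safe: 5, 6. Place at column 5.
Row 4: attacked by (1,5)→{2,5}; (2,3)→{1,3,5}; (3,1)→{1,2}. Safe: 4, 6. Place at column 6.
Row 5: attacked by (1,5)→{1,5}; (2,3)→{3,6}; (3,1)→{1,3}; (4,6)→{5,6}. Safe: 2, 4. Place at column 4.
Row 6: attacked by (1,5)→{5}; (2,3)→{3}; (3,1)→{1,4}; (4,6)→{4,6}; (5,4)→{3,4,5}. Blocked: 6. Safe: 2. Place at column 2.
Columns [5, 3, 1, 6, 4, 2], r−c [-4, -1, 2, -2, 1, 4], r+c [6, 5, 4, 10, 9, 8] are all distinct, so no two queens attack.

(1,5) (2,3) (3,1) (4,6) (5,4) (6,2)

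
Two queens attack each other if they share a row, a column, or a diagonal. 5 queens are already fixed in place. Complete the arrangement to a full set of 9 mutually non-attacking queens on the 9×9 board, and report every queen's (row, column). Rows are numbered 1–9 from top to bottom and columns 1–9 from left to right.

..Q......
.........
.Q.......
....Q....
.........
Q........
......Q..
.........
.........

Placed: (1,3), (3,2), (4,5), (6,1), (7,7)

(1,3) (2,9) (3,2) (4,5) (5,8) (6,1) (7,7) (8,4) (9,6)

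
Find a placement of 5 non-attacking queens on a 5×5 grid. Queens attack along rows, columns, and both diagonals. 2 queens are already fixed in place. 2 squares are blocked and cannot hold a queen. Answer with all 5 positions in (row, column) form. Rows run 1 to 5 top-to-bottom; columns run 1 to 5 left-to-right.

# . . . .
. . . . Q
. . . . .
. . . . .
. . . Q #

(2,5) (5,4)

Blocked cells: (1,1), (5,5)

Row 1: attacked by (2,5)→{4,5}; (5,4)→{4}. Blocked: 1. Safe: 2, 3. Place at column 2.
Row 3: attacked by (1,2)→{2,4}; (2,5)→{4,5}; (5,4)→{2,4}. Safe: 1, 3. Place at column 3.
Row 4: attacked by (1,2)→{2,5}; (2,5)→{3,5}; (3,3)→{2,3,4}; (5,4)→{3,4,5}. Safe: 1. Place at column 1.
Columns [2, 5, 3, 1, 4], r−c [-1, -3, 0, 3, 1], r+c [3, 7, 6, 5, 9] are all distinct, so no two queens attack.

(1,2) (2,5) (3,3) (4,1) (5,4)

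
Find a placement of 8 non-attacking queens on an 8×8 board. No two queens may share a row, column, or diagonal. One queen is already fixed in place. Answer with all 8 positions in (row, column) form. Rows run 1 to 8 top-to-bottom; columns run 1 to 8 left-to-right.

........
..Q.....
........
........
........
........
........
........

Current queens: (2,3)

(1,5) (2,3) (3,1) (4,7) (5,2) (6,8) (7,6) (8,4)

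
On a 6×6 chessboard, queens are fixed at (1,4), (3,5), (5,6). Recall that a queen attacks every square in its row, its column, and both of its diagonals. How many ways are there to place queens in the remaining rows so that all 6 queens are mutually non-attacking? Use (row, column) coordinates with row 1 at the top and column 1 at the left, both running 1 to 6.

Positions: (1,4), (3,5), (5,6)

1

Branch on row 2: col 1 → 1; col 2 → 0.
Sum: 1 + 0 = 1.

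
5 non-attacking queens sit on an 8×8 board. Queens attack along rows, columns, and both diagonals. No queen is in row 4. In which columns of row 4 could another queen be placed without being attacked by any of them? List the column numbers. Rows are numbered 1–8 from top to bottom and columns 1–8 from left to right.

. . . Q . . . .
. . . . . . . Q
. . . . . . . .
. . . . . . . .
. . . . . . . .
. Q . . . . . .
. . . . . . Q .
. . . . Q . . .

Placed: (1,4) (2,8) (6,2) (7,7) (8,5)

columns 3

(1,4) attacks row 4 at column 4 and diagonals 1, 7.
(2,8) attacks row 4 at column 8 and diagonals 6.
(6,2) attacks row 4 at column 2 and diagonals 4.
(7,7) attacks row 4 at column 7 and diagonals 4.
(8,5) attacks row 4 at column 5 and diagonals 1.
Attacked columns: {1, 2, 4, 5, 6, 7, 8}. Safe: {3}.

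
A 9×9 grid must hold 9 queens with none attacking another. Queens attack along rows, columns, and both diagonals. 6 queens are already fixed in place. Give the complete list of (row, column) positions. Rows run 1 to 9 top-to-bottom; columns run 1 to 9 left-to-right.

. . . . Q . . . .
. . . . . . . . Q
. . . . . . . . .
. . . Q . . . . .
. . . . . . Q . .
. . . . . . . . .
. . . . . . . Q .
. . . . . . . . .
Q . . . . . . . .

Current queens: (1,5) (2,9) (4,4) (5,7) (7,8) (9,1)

(1,5) (2,9) (3,2) (4,4) (5,7) (6,3) (7,8) (8,6) (9,1)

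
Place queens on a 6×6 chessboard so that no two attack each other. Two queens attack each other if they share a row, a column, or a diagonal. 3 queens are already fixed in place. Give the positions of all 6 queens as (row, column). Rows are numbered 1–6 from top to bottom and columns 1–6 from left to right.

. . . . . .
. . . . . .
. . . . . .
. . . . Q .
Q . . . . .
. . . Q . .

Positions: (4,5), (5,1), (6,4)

Row 1: attacked by (4,5)→{2,5}; (5,1)→{1,5}; (6,4)→{4}. Safe: 3, 6. Place at column 3.
Row 2: attacked by (1,3)→{2,3,4}; (4,5)→{3,5}; (5,1)→{1,4}; (6,4)→{4}. Safe: 6. Place at column 6.
Row 3: attacked by (1,3)→{1,3,5}; (2,6)→{5,6}; (4,5)→{4,5,6}; (5,1)→{1,3}; (6,4)→{1,4}. Safe: 2. Place at column 2.
Columns [3, 6, 2, 5, 1, 4], r−c [-2, -4, 1, -1, 4, 2], r+c [4, 8, 5, 9, 6, 10] are all distinct, so no two queens attack.

(1,3) (2,6) (3,2) (4,5) (5,1) (6,4)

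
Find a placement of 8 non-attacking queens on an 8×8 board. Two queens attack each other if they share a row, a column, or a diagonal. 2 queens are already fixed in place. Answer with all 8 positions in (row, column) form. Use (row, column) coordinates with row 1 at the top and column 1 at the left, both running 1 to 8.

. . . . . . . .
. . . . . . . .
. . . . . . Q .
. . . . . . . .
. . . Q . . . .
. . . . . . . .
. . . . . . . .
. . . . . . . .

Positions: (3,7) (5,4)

Row 1: attacked by (3,7)→{5,7}; (5,4)→{4,8}. Safe: 1, 2, 3, 6. Place at column 6.
Row 2: attacked by (1,6)→{5,6,7}; (3,7)→{6,7,8}; (5,4)→{1,4,7}. Safe: 2, 3. Place at column 2.
Row 4: attacked by (1,6)→{3,6}; (2,2)→{2,4}; (3,7)→{6,7,8}; (5,4)→{3,4,5}. Safe: 1. Place at column 1.
Row 6: attacked by (1,6)→{1,6}; (2,2)→{2,6}; (3,7)→{4,7}; (4,1)→{1,3}; (5,4)→{3,4,5}. Safe: 8. Place at column 8.
Row 7: attacked by (1,6)→{6}; (2,2)→{2,7}; (3,7)→{3,7}; (4,1)→{1,4}; (5,4)→{2,4,6}; (6,8)→{7,8}. Safe: 5. Place at column 5.
Row 8: attacked by (1,6)→{6}; (2,2)→{2,8}; (3,7)→{2,7}; (4,1)→{1,5}; (5,4)→{1,4,7}; (6,8)→{6,8}; (7,5)→{4,5,6}. Safe: 3. Place at column 3.
Columns [6, 2, 7, 1, 4, 8, 5, 3], r−c [-5, 0, -4, 3, 1, -2, 2, 5], r+c [7, 4, 10, 5, 9, 14, 12, 11] are all distinct, so no two queens attack.

(1,6) (2,2) (3,7) (4,1) (5,4) (6,8) (7,5) (8,3)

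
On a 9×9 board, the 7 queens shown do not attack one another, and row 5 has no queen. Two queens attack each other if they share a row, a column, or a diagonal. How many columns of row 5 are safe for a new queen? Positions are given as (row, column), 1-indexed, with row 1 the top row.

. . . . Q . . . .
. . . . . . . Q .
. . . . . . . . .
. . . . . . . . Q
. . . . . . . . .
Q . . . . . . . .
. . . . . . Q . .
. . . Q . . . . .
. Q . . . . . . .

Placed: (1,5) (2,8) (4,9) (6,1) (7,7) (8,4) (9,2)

1

(1,5) attacks row 5 at column 5 and diagonals 1, 9.
(2,8) attacks row 5 at column 8 and diagonals 5.
(4,9) attacks row 5 at column 9 and diagonals 8.
(6,1) attacks row 5 at column 1 and diagonals 2.
(7,7) attacks row 5 at column 7 and diagonals 5, 9.
(8,4) attacks row 5 at column 4 and diagonals 1, 7.
(9,2) attacks row 5 at column 2 and diagonals 6.
Attacked columns: {1, 2, 4, 5, 6, 7, 8, 9}. Safe: {3}.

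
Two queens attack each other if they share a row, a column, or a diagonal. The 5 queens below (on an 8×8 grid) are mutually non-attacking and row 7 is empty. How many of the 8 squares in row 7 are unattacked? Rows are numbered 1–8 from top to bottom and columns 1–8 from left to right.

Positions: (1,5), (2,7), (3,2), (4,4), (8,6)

2

(1,5) attacks row 7 at column 5.
(2,7) attacks row 7 at column 7 and diagonals 2.
(3,2) attacks row 7 at column 2 and diagonals 6.
(4,4) attacks row 7 at column 4 and diagonals 1, 7.
(8,6) attacks row 7 at column 6 and diagonals 5, 7.
Attacked columns: {1, 2, 4, 5, 6, 7}. Safe: {3, 8}.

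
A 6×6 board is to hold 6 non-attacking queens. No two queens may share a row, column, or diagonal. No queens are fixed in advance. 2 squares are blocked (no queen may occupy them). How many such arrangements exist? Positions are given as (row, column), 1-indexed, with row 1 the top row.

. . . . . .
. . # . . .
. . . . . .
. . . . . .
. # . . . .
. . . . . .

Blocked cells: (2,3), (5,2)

3

Branch on row 1: col 1 → 0; col 2 → 1; col 3 → 1; col 4 → 1; col 5 → 0; col 6 → 0.
Sum: 0 + 1 + 1 + 1 + 0 + 0 = 3.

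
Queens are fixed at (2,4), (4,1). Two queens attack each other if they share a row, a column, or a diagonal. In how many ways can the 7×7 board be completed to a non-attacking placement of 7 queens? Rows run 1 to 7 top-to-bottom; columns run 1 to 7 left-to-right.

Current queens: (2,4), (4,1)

2

Branch on row 1: col 2 → 1; col 6 → 1; col 7 → 0.
Sum: 1 + 1 + 0 = 2.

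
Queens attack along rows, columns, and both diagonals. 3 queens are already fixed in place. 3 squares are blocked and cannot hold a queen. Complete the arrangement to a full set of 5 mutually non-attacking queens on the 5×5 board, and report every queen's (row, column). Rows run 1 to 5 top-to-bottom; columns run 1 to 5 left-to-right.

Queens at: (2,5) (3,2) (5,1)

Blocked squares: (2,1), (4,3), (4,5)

Row 1: attacked by (2,5)→{4,5}; (3,2)→{2,4}; (5,1)→{1,5}. Safe: 3. Place at column 3.
Row 4: attacked by (1,3)→{3}; (2,5)→{3,5}; (3,2)→{1,2,3}; (5,1)→{1,2}. Blocked: 3,5. Safe: 4. Place at column 4.
Columns [3, 5, 2, 4, 1], r−c [-2, -3, 1, 0, 4], r+c [4, 7, 5, 8, 6] are all distinct, so no two queens attack.

(1,3) (2,5) (3,2) (4,4) (5,1)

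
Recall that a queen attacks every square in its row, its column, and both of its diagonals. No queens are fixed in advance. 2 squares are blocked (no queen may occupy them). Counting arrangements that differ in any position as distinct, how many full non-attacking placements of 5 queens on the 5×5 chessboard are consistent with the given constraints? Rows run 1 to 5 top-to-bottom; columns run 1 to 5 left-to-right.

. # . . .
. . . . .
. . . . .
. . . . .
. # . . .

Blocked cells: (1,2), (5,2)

6

Branch on row 1: col 1 → 2; col 3 → 2; col 4 → 1; col 5 → 1.
Sum: 2 + 2 + 1 + 1 = 6.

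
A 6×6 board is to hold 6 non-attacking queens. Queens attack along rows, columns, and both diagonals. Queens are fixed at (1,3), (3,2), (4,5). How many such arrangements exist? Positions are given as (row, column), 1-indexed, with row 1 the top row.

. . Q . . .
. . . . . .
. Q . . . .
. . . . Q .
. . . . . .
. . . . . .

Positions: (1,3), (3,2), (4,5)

Branch on row 2: col 6 → 1.
Sum: 1 = 1.

1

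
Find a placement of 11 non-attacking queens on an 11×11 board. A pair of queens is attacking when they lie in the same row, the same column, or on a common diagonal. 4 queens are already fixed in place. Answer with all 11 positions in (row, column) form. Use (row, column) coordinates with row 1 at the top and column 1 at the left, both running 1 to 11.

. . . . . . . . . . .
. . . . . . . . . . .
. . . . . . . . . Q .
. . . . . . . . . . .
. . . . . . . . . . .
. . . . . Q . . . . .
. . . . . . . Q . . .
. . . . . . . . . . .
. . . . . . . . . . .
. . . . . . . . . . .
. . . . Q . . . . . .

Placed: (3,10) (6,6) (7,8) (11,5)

(1,4) (2,1) (3,10) (4,2) (5,9) (6,6) (7,8) (8,3) (9,11) (10,7) (11,5)

Row 1: attacked by (3,10)→{8,10}; (6,6)→{1,6,11}; (7,8)→{2,8}; (11,5)→{5}. Safe: 3, 4, 7, 9. Place at column 4.
Row 2: attacked by (1,4)→{3,4,5}; (3,10)→{9,10,11}; (6,6)→{2,6,10}; (7,8)→{3,8}; (11,5)→{5}. Safe: 1, 7. Place at column 1.
Row 4: attacked by (1,4)→{1,4,7}; (2,1)→{1,3}; (3,10)→{9,10,11}; (6,6)→{4,6,8}; (7,8)→{5,8,11}; (11,5)→{5}. Safe: 2. Place at column 2.
Row 5: attacked by (1,4)→{4,8}; (2,1)→{1,4}; (3,10)→{8,10}; (4,2)→{1,2,3}; (6,6)→{5,6,7}; (7,8)→{6,8,10}; (11,5)→{5,11}. Safe: 9. Place at column 9.
Row 8: attacked by (1,4)→{4,11}; (2,1)→{1,7}; (3,10)→{5,10}; (4,2)→{2,6}; (5,9)→{6,9}; (6,6)→{4,6,8}; (7,8)→{7,8,9}; (11,5)→{2,5,8}. Safe: 3. Place at column 3.
Row 9: attacked by (1,4)→{4}; (2,1)→{1,8}; (3,10)→{4,10}; (4,2)→{2,7}; (5,9)→{5,9}; (6,6)→{3,6,9}; (7,8)→{6,8,10}; (8,3)→{2,3,4}; (11,5)→{3,5,7}. Safe: 11. Place at column 11.
Row 10: attacked by (1,4)→{4}; (2,1)→{1,9}; (3,10)→{3,10}; (4,2)→{2,8}; (5,9)→{4,9}; (6,6)→{2,6,10}; (7,8)→{5,8,11}; (8,3)→{1,3,5}; (9,11)→{10,11}; (11,5)→{4,5,6}. Safe: 7. Place at column 7.
Columns [4, 1, 10, 2, 9, 6, 8, 3, 11, 7, 5], r−c [-3, 1, -7, 2, -4, 0, -1, 5, -2, 3, 6], r+c [5, 3, 13, 6, 14, 12, 15, 11, 20, 17, 16] are all distinct, so no two queens attack.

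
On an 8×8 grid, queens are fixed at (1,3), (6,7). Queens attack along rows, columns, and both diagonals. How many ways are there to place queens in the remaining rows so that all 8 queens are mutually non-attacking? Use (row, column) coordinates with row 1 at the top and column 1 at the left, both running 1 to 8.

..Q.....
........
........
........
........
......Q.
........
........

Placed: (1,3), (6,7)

Branch on row 2: col 1 → 0; col 5 → 2; col 6 → 2; col 8 → 0.
Sum: 0 + 2 + 2 + 0 = 4.

4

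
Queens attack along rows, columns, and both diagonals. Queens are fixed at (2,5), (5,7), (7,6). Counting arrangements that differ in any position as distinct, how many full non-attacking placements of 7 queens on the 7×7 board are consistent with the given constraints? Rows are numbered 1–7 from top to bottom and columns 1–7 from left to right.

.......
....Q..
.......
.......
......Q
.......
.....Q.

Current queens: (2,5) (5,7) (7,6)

Branch on row 1: col 1 → 0; col 2 → 2.
Sum: 0 + 2 = 2.

2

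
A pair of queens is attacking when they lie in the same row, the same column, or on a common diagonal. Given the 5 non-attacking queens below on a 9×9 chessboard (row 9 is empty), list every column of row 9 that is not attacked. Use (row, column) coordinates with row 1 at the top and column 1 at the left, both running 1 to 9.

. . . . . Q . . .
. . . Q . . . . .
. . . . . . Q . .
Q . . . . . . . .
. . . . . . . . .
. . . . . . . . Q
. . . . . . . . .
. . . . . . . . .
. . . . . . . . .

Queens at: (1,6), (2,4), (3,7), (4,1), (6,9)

columns 2, 3, 5, 8

(1,6) attacks row 9 at column 6.
(2,4) attacks row 9 at column 4.
(3,7) attacks row 9 at column 7 and diagonals 1.
(4,1) attacks row 9 at column 1 and diagonals 6.
(6,9) attacks row 9 at column 9 and diagonals 6.
Attacked columns: {1, 4, 6, 7, 9}. Safe: {2, 3, 5, 8}.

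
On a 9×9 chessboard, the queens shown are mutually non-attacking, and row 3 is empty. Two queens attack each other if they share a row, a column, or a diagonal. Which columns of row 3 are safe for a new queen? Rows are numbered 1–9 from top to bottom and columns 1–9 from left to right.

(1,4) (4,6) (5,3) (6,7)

(1,4) attacks row 3 at column 4 and diagonals 2, 6.
(4,6) attacks row 3 at column 6 and diagonals 5, 7.
(5,3) attacks row 3 at column 3 and diagonals 1, 5.
(6,7) attacks row 3 at column 7 and diagonals 4.
Attacked columns: {1, 2, 3, 4, 5, 6, 7}. Safe: {8, 9}.

columns 8, 9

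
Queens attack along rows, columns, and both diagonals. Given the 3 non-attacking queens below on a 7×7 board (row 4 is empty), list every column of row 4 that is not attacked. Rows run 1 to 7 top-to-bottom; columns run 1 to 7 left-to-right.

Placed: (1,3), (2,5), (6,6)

columns 1, 2

(1,3) attacks row 4 at column 3 and diagonals 6.
(2,5) attacks row 4 at column 5 and diagonals 3, 7.
(6,6) attacks row 4 at column 6 and diagonals 4.
Attacked columns: {3, 4, 5, 6, 7}. Safe: {1, 2}.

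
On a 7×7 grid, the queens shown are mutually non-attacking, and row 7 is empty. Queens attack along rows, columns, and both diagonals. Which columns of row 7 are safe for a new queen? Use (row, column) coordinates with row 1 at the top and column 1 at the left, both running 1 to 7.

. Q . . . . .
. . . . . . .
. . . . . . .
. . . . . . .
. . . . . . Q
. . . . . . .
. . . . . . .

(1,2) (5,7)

(1,2) attacks row 7 at column 2.
(5,7) attacks row 7 at column 7 and diagonals 5.
Attacked columns: {2, 5, 7}. Safe: {1, 3, 4, 6}.

columns 1, 3, 4, 6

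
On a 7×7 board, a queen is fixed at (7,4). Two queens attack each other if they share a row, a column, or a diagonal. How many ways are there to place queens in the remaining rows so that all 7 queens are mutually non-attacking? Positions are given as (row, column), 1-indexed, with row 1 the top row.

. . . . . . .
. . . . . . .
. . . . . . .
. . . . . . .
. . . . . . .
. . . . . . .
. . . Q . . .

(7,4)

6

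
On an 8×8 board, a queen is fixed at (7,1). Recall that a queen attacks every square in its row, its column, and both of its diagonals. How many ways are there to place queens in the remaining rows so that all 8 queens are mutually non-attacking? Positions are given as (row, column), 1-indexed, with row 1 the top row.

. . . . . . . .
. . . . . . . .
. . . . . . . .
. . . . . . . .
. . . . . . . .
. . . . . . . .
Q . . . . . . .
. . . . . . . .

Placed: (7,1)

8

Branch on row 1: col 2 → 1; col 3 → 1; col 4 → 2; col 5 → 1; col 6 → 3; col 8 → 0.
Sum: 1 + 1 + 2 + 1 + 3 + 0 = 8.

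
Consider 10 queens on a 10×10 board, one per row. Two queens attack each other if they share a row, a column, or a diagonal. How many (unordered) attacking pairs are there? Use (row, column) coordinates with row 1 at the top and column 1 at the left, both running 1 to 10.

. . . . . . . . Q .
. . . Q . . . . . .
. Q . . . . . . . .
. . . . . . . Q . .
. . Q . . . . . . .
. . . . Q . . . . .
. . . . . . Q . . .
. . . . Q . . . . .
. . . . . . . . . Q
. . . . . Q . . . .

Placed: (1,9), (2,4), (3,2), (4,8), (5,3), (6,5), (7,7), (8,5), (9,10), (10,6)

2

Same column: (6,5)–(8,5) (column 5).
Same diagonal: (3,2)–(6,5) (|3−6| = |2−5| = 3).
Total attacking pairs: 2.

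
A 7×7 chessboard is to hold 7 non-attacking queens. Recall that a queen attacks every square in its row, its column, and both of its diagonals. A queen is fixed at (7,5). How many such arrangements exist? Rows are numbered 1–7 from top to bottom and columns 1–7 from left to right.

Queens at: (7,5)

6

Branch on row 1: col 1 → 1; col 2 → 1; col 3 → 2; col 4 → 1; col 6 → 0; col 7 → 1.
Sum: 1 + 1 + 2 + 1 + 0 + 1 = 6.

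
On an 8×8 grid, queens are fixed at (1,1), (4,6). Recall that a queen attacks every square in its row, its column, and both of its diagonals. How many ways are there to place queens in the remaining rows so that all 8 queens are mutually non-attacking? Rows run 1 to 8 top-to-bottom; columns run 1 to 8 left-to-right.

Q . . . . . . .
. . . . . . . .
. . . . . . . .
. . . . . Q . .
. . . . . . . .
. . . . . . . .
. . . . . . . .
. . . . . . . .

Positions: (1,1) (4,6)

Branch on row 2: col 3 → 0; col 5 → 1; col 7 → 1.
Sum: 0 + 1 + 1 = 2.

2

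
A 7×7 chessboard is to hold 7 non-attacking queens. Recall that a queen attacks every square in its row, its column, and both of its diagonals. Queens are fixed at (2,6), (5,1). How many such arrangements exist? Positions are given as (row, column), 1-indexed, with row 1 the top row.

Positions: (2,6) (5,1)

Branch on row 1: col 2 → 0; col 3 → 1; col 4 → 0.
Sum: 0 + 1 + 0 = 1.

1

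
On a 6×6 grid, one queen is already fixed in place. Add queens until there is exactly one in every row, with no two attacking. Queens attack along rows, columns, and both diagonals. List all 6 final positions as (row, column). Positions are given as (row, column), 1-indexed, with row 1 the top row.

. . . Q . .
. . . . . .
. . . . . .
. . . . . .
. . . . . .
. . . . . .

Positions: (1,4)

Row 2: attacked by (1,4)→{3,4,5}. Safe: 1, 2, 6. Place at column 1.
Row 3: attacked by (1,4)→{2,4,6}; (2,1)→{1,2}. Safe: 3, 5. Place at column 5.
Row 4: attacked by (1,4)→{1,4}; (2,1)→{1,3}; (3,5)→{4,5,6}. Safe: 2. Place at column 2.
Row 5: attacked by (1,4)→{4}; (2,1)→{1,4}; (3,5)→{3,5}; (4,2)→{1,2,3}. Safe: 6. Place at column 6.
Row 6: attacked by (1,4)→{4}; (2,1)→{1,5}; (3,5)→{2,5}; (4,2)→{2,4}; (5,6)→{5,6}. Safe: 3. Place at column 3.
Columns [4, 1, 5, 2, 6, 3], r−c [-3, 1, -2, 2, -1, 3], r+c [5, 3, 8, 6, 11, 9] are all distinct, so no two queens attack.

(1,4) (2,1) (3,5) (4,2) (5,6) (6,3)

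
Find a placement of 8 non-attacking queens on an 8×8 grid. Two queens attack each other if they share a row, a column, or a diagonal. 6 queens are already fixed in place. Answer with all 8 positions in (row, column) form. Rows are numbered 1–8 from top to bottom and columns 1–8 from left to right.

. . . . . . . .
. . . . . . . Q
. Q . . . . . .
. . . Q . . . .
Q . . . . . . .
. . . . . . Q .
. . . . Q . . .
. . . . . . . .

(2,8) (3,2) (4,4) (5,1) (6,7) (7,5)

(1,6) (2,8) (3,2) (4,4) (5,1) (6,7) (7,5) (8,3)

Row 1: attacked by (2,8)→{7,8}; (3,2)→{2,4}; (4,4)→{1,4,7}; (5,1)→{1,5}; (6,7)→{2,7}; (7,5)→{5}. Safe: 3, 6. Place at column 6.
Row 8: attacked by (1,6)→{6}; (2,8)→{2,8}; (3,2)→{2,7}; (4,4)→{4,8}; (5,1)→{1,4}; (6,7)→{5,7}; (7,5)→{4,5,6}. Safe: 3. Place at column 3.
Columns [6, 8, 2, 4, 1, 7, 5, 3], r−c [-5, -6, 1, 0, 4, -1, 2, 5], r+c [7, 10, 5, 8, 6, 13, 12, 11] are all distinct, so no two queens attack.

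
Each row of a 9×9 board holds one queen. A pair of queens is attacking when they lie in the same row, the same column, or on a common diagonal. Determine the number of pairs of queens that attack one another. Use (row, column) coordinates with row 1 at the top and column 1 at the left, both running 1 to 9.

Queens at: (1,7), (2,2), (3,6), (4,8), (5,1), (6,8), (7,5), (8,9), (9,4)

2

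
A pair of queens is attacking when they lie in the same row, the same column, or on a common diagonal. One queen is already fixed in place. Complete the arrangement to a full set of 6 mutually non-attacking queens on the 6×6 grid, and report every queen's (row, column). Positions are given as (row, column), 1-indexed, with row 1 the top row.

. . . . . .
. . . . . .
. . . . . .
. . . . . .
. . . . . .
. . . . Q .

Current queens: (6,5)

Row 1: attacked by (6,5)→{5}. Safe: 1, 2, 3, 4, 6. Place at column 2.
Row 2: attacked by (1,2)→{1,2,3}; (6,5)→{1,5}. Safe: 4, 6. Place at column 4.
Row 3: attacked by (1,2)→{2,4}; (2,4)→{3,4,5}; (6,5)→{2,5}. Safe: 1, 6. Place at column 6.
Row 4: attacked by (1,2)→{2,5}; (2,4)→{2,4,6}; (3,6)→{5,6}; (6,5)→{3,5}. Safe: 1. Place at column 1.
Row 5: attacked by (1,2)→{2,6}; (2,4)→{1,4}; (3,6)→{4,6}; (4,1)→{1,2}; (6,5)→{4,5,6}. Safe: 3. Place at column 3.
Columns [2, 4, 6, 1, 3, 5], r−c [-1, -2, -3, 3, 2, 1], r+c [3, 6, 9, 5, 8, 11] are all distinct, so no two queens attack.

(1,2) (2,4) (3,6) (4,1) (5,3) (6,5)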